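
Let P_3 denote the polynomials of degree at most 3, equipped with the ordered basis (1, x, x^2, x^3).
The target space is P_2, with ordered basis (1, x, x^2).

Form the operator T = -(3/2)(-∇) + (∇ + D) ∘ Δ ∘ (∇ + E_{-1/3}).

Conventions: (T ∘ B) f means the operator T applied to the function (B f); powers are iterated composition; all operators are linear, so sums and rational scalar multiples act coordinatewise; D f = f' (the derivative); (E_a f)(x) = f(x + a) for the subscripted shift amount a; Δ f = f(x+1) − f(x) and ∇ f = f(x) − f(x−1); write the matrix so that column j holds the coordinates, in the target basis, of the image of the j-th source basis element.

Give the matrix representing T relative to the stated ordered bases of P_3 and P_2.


the matrix is [[0, 3/2, 5/2, 25/2]; [0, 0, 3, 15/2]; [0, 0, 0, 9/2]] (rows listed top to bottom)

image of 1: 0
image of x: 3/2
image of x^2: 3x + 5/2
image of x^3: (9/2)x^2 + (15/2)x + 25/2
each image's coordinates form column j of the matrix


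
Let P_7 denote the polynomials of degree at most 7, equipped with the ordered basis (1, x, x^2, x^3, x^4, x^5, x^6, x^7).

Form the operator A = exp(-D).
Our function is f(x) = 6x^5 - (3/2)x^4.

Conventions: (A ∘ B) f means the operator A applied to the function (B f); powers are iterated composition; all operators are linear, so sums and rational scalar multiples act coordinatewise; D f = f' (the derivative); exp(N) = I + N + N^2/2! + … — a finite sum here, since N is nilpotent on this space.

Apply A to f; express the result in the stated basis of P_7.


g(x) = 6x^5 - (63/2)x^4 + 66x^3 - 69x^2 + 36x - 15/2

order-1 term: -30x^4 + 6x^3
order-2 term: 60x^3 - 9x^2
order-3 term: -60x^2 + 6x
order-4 term: 30x - 3/2
order-5 term: -6
the series for exp(-D) f terminates at order 5
exp(-D) f = 6x^5 - (63/2)x^4 + 66x^3 - 69x^2 + 36x - 15/2


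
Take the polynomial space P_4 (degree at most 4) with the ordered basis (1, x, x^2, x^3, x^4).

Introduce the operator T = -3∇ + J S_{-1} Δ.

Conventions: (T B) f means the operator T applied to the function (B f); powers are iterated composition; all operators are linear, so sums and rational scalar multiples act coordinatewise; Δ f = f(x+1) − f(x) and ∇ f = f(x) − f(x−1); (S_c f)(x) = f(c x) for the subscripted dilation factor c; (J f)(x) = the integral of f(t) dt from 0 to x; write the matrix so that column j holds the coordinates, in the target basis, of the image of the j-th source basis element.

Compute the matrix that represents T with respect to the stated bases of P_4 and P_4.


image of 1: 0
image of x: x - 3
image of x^2: -x^2 - 5x + 3
image of x^3: x^3 - (21/2)x^2 + 10x - 3
image of x^4: -x^4 - 10x^3 + 16x^2 - 11x + 3
each image's coordinates form column j of the matrix

the matrix is [[0, -3, 3, -3, 3]; [0, 1, -5, 10, -11]; [0, 0, -1, -21/2, 16]; [0, 0, 0, 1, -10]; [0, 0, 0, 0, -1]] (rows listed top to bottom)


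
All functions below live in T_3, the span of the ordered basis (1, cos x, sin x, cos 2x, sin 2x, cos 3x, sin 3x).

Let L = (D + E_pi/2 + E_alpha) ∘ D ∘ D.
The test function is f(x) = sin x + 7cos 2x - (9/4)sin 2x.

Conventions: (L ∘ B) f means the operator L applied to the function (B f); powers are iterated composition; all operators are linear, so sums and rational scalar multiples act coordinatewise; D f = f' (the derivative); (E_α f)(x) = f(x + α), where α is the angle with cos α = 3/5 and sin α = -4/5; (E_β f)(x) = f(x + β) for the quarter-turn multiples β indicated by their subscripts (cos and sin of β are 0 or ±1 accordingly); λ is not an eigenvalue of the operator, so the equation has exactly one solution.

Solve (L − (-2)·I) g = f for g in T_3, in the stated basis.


the result is g(x) = (6/17)cos x + (7/17)sin x + (253/425)cos 2x - (2257/3400)sin 2x

write g with unknown coordinates in the stated basis and equate coefficients in (L − (-2)·I) g = f
solving from the highest basis element down gives g = (6/17)cos x + (7/17)sin x + (253/425)cos 2x - (2257/3400)sin 2x
check: L g = -(12/17)cos x + (3/17)sin x + (2469/425)cos 2x - (392/425)sin 2x
so L g − (-2)·g = sin x + 7cos 2x - (9/4)sin 2x = f ✓


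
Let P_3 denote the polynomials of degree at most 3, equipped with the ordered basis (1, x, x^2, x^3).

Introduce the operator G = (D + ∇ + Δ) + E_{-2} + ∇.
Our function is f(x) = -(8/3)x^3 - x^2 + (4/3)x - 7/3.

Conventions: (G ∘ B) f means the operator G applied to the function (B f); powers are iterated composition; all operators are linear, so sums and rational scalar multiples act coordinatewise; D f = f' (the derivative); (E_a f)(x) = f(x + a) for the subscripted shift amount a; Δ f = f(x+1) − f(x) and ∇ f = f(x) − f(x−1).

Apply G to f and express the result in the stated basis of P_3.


D f = -8x^2 - 2x + 4/3
∇ f = -8x^2 + 6x - 1/3
Δ f = -8x^2 - 10x - 7/3
(D + ∇ + Δ) f = -24x^2 - 6x - 4/3
E_{-2} f = -(8/3)x^3 + 15x^2 - (80/3)x + 37/3
∇ f = -8x^2 + 6x - 1/3
((D + ∇ + Δ) + E_{-2} + ∇) f = -(8/3)x^3 - 17x^2 - (80/3)x + 32/3

the image equals g(x) = -(8/3)x^3 - 17x^2 - (80/3)x + 32/3


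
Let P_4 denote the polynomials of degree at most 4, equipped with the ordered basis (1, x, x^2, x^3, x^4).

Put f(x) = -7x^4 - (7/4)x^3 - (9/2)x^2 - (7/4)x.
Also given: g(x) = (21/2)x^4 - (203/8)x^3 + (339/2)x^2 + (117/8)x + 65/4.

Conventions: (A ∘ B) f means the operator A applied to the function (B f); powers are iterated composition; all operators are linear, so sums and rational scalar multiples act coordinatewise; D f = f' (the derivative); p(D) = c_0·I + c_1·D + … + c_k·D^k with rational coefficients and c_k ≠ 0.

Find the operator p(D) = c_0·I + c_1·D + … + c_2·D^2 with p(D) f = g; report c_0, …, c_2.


D^0 f = -7x^4 - (7/4)x^3 - (9/2)x^2 - (7/4)x
D^1 f = -28x^3 - (21/4)x^2 - 9x - 7/4
D^2 f = -84x^2 - (21/2)x - 9
matching coefficients of g against c_0 f + c_1 Df + … from the top degree down determines the c_i
solution: c_0 = -3/2, c_1 = 1, c_2 = -2

c_0 = -3/2, c_1 = 1, c_2 = -2


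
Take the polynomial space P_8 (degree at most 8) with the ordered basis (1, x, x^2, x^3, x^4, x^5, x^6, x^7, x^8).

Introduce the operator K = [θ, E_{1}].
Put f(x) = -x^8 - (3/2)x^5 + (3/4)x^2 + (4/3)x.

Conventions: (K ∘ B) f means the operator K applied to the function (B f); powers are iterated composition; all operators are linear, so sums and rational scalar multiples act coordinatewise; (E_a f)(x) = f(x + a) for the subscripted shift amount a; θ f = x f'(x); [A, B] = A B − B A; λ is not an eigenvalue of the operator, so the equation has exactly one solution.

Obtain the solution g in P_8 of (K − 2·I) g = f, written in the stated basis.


write g with unknown coordinates in the stated basis and equate coefficients in (K − 2·I) g = f
solving from the highest basis element down gives g = (1/2)x^8 - 2x^7 - 7x^6 + (87/4)x^5 + (685/8)x^4 - (435/4)x^3 - (1617/4)x^2 + (1579/12)x + 7247/24
check: K g = -4x^7 - 14x^6 + 42x^5 + (685/4)x^4 - (435/2)x^3 - (3231/4)x^2 + (529/2)x + 7247/12
so K g − 2·g = -x^8 - (3/2)x^5 + (3/4)x^2 + (4/3)x = f ✓

g(x) = (1/2)x^8 - 2x^7 - 7x^6 + (87/4)x^5 + (685/8)x^4 - (435/4)x^3 - (1617/4)x^2 + (1579/12)x + 7247/24


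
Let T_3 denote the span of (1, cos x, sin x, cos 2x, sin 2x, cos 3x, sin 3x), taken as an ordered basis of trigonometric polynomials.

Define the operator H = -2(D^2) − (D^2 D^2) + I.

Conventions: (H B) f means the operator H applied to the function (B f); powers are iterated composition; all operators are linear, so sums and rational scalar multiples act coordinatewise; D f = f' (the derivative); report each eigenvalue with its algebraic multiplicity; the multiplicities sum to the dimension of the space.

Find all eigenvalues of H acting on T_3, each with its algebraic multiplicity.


image of 1: 1
image of cos x: 2cos x
image of sin x: 2sin x
image of cos 2x: -7cos 2x
image of sin 2x: -7sin 2x
image of cos 3x: -62cos 3x
image of sin 3x: -62sin 3x
the matrix is diagonal; its diagonal is (1, 2, 2, -7, -7, -62, -62)
for a triangular matrix the eigenvalues are the diagonal entries, with algebraic multiplicity their repetition count

λ = -62 (multiplicity 2), λ = -7 (multiplicity 2), λ = 1 (multiplicity 1), λ = 2 (multiplicity 2)


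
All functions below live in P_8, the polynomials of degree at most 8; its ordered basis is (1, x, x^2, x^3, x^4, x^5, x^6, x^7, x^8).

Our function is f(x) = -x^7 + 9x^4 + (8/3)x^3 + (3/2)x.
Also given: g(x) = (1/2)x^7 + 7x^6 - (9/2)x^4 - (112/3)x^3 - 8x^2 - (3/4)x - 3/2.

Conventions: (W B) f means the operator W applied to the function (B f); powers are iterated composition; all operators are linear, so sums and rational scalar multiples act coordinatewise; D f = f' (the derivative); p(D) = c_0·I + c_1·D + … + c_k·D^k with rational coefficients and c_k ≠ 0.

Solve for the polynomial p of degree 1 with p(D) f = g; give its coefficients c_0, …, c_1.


p(D) = -(1/2)·I − D, i.e. c_0 = -1/2, c_1 = -1

D^0 f = -x^7 + 9x^4 + (8/3)x^3 + (3/2)x
D^1 f = -7x^6 + 36x^3 + 8x^2 + 3/2
matching coefficients of g against c_0 f + c_1 Df + … from the top degree down determines the c_i
solution: c_0 = -1/2, c_1 = -1


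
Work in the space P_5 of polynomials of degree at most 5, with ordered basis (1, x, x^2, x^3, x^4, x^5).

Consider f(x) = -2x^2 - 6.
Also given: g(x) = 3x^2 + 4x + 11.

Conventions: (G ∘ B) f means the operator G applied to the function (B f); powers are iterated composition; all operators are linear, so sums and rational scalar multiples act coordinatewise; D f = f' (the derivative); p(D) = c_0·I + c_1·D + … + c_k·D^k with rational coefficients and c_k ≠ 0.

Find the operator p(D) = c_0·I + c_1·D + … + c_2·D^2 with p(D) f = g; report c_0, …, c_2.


D^0 f = -2x^2 - 6
D^1 f = -4x
D^2 f = -4
matching coefficients of g against c_0 f + c_1 Df + … from the top degree down determines the c_i
solution: c_0 = -3/2, c_1 = -1, c_2 = -1/2

p(D) = -(3/2)·I − D − (1/2)·D^2, i.e. c_0 = -3/2, c_1 = -1, c_2 = -1/2


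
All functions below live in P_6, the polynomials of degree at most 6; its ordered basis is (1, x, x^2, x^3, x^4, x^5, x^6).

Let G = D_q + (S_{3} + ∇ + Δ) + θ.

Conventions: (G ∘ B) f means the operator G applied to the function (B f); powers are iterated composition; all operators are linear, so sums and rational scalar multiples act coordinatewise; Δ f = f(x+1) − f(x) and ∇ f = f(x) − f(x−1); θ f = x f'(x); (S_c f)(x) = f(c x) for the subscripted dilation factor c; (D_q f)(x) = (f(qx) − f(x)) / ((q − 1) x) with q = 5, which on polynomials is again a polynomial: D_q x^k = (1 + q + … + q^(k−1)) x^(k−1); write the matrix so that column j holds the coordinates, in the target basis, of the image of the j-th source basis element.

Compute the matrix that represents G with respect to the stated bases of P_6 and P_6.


the matrix is [[1, 3, 0, 2, 0, 2, 0]; [0, 4, 10, 0, 8, 0, 12]; [0, 0, 11, 37, 0, 20, 0]; [0, 0, 0, 30, 164, 0, 40]; [0, 0, 0, 0, 85, 791, 0]; [0, 0, 0, 0, 0, 248, 3918]; [0, 0, 0, 0, 0, 0, 735]] (rows listed top to bottom)

image of 1: 1
image of x: 4x + 3
image of x^2: 11x^2 + 10x
image of x^3: 30x^3 + 37x^2 + 2
image of x^4: 85x^4 + 164x^3 + 8x
image of x^5: 248x^5 + 791x^4 + 20x^2 + 2
image of x^6: 735x^6 + 3918x^5 + 40x^3 + 12x
each image's coordinates form column j of the matrix


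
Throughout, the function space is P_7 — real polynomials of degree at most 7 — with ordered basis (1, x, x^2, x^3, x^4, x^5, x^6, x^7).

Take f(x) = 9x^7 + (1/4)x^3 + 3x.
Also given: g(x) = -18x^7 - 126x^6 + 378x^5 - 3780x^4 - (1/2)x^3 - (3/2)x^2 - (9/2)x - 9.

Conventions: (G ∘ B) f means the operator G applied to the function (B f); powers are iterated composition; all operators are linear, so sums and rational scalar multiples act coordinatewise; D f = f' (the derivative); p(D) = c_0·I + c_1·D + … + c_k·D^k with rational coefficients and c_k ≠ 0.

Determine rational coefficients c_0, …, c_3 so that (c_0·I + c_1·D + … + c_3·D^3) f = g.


D^0 f = 9x^7 + (1/4)x^3 + 3x
D^1 f = 63x^6 + (3/4)x^2 + 3
D^2 f = 378x^5 + (3/2)x
D^3 f = 1890x^4 + 3/2
matching coefficients of g against c_0 f + c_1 Df + … from the top degree down determines the c_i
solution: c_0 = -2, c_1 = -2, c_2 = 1, c_3 = -2

c_0 = -2, c_1 = -2, c_2 = 1, c_3 = -2


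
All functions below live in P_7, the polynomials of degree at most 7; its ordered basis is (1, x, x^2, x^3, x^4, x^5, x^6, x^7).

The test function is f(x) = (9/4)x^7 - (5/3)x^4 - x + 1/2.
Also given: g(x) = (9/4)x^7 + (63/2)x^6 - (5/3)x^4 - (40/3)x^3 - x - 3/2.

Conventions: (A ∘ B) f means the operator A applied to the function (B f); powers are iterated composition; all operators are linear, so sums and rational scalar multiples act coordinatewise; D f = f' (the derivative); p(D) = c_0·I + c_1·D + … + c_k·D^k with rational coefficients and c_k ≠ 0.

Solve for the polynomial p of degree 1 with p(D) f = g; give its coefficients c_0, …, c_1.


p(D) = I + 2·D, i.e. c_0 = 1, c_1 = 2

D^0 f = (9/4)x^7 - (5/3)x^4 - x + 1/2
D^1 f = (63/4)x^6 - (20/3)x^3 - 1
matching coefficients of g against c_0 f + c_1 Df + … from the top degree down determines the c_i
solution: c_0 = 1, c_1 = 2


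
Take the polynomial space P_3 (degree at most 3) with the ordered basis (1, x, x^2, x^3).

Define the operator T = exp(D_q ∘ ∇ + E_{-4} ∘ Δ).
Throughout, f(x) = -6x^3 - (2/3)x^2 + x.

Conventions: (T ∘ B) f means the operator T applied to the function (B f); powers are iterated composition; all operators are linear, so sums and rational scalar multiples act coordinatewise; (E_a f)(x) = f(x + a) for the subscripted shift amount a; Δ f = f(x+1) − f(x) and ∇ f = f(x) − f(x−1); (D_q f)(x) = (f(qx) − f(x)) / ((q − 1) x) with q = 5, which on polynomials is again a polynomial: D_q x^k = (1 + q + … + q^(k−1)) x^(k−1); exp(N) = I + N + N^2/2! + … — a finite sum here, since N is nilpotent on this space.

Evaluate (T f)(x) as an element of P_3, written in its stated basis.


g(x) = -6x^3 - (56/3)x^2 - (1/3)x - 457/3

order-1 term: -18x^2 + (50/3)x - 599/3
order-2 term: -18x + 160/3
order-3 term: -6
the series for exp(D_q ∘ ∇ + E_{-4} ∘ Δ) f terminates at order 3
exp(D_q ∘ ∇ + E_{-4} ∘ Δ) f = -6x^3 - (56/3)x^2 - (1/3)x - 457/3


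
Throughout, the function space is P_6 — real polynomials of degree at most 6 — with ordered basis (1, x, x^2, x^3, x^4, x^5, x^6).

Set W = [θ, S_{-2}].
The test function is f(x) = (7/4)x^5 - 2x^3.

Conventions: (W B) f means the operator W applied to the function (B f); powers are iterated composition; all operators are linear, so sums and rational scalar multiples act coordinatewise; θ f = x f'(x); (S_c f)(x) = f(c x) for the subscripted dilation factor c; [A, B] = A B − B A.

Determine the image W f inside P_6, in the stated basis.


S_{-2} f = -56x^5 + 16x^3
θ S_{-2} f = -280x^5 + 48x^3
θ f = (35/4)x^5 - 6x^3
S_{-2} θ f = -280x^5 + 48x^3
[θ, S_{-2}] f = 0

the result is g(x) = 0


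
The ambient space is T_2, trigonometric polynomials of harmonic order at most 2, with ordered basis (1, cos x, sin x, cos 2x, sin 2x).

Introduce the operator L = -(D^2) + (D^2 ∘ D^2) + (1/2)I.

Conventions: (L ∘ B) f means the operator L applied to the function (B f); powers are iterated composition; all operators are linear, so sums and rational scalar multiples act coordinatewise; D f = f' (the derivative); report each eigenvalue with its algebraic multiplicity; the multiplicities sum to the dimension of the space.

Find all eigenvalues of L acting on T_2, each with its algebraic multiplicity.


image of 1: 1/2
image of cos x: (5/2)cos x
image of sin x: (5/2)sin x
image of cos 2x: (41/2)cos 2x
image of sin 2x: (41/2)sin 2x
the matrix is diagonal; its diagonal is (1/2, 5/2, 5/2, 41/2, 41/2)
for a triangular matrix the eigenvalues are the diagonal entries, with algebraic multiplicity their repetition count

λ = 1/2 (multiplicity 1), λ = 5/2 (multiplicity 2), λ = 41/2 (multiplicity 2)


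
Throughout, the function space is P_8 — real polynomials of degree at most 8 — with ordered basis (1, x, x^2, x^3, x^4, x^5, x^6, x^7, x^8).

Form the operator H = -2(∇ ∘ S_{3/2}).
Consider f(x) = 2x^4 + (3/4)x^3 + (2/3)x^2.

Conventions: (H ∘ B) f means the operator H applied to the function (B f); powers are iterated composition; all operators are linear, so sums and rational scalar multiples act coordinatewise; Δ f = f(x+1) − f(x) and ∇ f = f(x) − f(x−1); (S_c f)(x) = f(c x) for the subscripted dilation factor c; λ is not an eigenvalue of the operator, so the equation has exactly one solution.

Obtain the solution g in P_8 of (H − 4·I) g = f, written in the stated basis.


the image equals g(x) = -(1/2)x^4 + (39/8)x^3 - (12457/384)x^2 + (52599/512)x - 251979/2048

write g with unknown coordinates in the stated basis and equate coefficients in (H − 4·I) g = f
solving from the highest basis element down gives g = -(1/2)x^4 + (39/8)x^3 - (12457/384)x^2 + (52599/512)x - 251979/2048
check: H g = (81/4)x^3 - (4131/32)x^2 + (52599/128)x - 251979/512
so H g − 4·g = 2x^4 + (3/4)x^3 + (2/3)x^2 = f ✓


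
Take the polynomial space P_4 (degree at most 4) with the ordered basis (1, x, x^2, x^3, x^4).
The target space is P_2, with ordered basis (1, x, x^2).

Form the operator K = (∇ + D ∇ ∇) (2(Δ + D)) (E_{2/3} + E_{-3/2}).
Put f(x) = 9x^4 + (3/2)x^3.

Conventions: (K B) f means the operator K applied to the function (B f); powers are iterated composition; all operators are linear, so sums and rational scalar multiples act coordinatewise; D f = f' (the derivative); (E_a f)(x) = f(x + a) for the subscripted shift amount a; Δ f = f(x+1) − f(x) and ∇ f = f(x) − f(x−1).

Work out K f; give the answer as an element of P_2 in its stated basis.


g(x) = 864x^2 - 1080x + 3240

E_{2/3} f = 9x^4 + (51/2)x^3 + 27x^2 + (38/3)x + 20/9
E_{-3/2} f = 9x^4 - (105/2)x^3 + (459/4)x^2 - (891/8)x + 81/2
(E_{2/3} + E_{-3/2}) f = 18x^4 - 27x^3 + (567/4)x^2 - (2369/24)x + 769/18
Δ (E_{2/3} + E_{-3/2}) f = 72x^3 + 27x^2 + (549/2)x + 817/24
D (E_{2/3} + E_{-3/2}) f = 72x^3 - 81x^2 + (567/2)x - 2369/24
(Δ + D) (E_{2/3} + E_{-3/2}) f = 144x^3 - 54x^2 + 558x - 194/3
(2(Δ + D)) (E_{2/3} + E_{-3/2}) f = 288x^3 - 108x^2 + 1116x - 388/3
∇ (2(Δ + D)) (E_{2/3} + E_{-3/2}) f = 864x^2 - 1080x + 1512
∇ (2(Δ + D)) (E_{2/3} + E_{-3/2}) f = 864x^2 - 1080x + 1512
∇ ∇ (2(Δ + D)) (E_{2/3} + E_{-3/2}) f = 1728x - 1944
D ∇ ∇ (2(Δ + D)) (E_{2/3} + E_{-3/2}) f = 1728
(∇ + D ∇ ∇) (2(Δ + D)) (E_{2/3} + E_{-3/2}) f = 864x^2 - 1080x + 3240


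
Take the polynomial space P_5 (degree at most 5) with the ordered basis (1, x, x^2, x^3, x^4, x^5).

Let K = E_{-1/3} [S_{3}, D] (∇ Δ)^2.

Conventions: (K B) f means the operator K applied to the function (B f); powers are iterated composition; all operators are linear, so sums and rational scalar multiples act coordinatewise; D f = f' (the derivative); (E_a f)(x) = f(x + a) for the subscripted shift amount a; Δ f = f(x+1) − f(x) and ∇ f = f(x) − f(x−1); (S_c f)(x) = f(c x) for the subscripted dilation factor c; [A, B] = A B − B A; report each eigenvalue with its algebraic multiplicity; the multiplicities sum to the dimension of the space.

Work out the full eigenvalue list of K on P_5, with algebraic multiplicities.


image of 1: 0
image of x: 0
image of x^2: 0
image of x^3: 0
image of x^4: 0
image of x^5: -240
the matrix is upper triangular; its diagonal is (0, 0, 0, 0, 0, 0)
for a triangular matrix the eigenvalues are the diagonal entries, with algebraic multiplicity their repetition count

λ = 0 (multiplicity 6)


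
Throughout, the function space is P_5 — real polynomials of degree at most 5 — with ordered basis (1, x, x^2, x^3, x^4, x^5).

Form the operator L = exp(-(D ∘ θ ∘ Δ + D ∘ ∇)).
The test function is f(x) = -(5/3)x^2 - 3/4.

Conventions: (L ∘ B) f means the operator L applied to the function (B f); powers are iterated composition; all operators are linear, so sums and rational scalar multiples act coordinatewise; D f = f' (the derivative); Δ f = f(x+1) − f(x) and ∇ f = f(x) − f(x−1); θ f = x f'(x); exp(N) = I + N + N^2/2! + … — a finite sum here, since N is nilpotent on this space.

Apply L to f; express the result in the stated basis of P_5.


order-1 term: 20/3
the series for exp(-(D ∘ θ ∘ Δ + D ∘ ∇)) f terminates at order 1
exp(-(D ∘ θ ∘ Δ + D ∘ ∇)) f = -(5/3)x^2 + 71/12

the result is g(x) = -(5/3)x^2 + 71/12


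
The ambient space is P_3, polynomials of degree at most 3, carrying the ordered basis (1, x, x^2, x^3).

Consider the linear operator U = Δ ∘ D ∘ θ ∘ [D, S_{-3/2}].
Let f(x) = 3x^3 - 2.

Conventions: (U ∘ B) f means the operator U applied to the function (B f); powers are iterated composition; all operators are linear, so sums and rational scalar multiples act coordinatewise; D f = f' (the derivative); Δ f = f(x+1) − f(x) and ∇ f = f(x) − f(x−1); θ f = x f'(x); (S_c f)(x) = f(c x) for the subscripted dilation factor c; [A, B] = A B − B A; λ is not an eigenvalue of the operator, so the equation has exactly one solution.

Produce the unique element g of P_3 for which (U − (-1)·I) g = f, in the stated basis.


the image equals g(x) = 3x^3 + 401/2

write g with unknown coordinates in the stated basis and equate coefficients in (U − (-1)·I) g = f
solving from the highest basis element down gives g = 3x^3 + 401/2
check: U g = -405/2
so U g − (-1)·g = 3x^3 - 2 = f ✓


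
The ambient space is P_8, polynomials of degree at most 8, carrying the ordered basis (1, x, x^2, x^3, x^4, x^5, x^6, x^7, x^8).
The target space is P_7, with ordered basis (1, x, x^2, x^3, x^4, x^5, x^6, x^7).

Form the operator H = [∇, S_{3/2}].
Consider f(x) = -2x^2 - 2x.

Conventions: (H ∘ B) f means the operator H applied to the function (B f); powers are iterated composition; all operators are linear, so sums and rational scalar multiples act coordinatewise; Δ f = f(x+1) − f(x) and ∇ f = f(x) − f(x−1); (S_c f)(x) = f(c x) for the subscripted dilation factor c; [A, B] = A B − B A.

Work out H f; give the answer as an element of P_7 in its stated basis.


S_{3/2} f = -(9/2)x^2 - 3x
∇ S_{3/2} f = -9x + 3/2
∇ f = -4x
S_{3/2} ∇ f = -6x
[∇, S_{3/2}] f = -3x + 3/2

the image equals g(x) = -3x + 3/2


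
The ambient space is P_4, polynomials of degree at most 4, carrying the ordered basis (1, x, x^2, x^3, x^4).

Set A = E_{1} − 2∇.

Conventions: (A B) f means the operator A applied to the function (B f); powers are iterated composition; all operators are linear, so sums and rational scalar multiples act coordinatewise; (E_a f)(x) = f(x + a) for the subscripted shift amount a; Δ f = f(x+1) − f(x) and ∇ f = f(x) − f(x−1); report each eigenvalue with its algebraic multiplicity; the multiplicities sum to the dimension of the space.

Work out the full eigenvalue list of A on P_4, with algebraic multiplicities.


λ = 1 (multiplicity 5)

image of 1: 1
image of x: x - 1
image of x^2: x^2 - 2x + 3
image of x^3: x^3 - 3x^2 + 9x - 1
image of x^4: x^4 - 4x^3 + 18x^2 - 4x + 3
the matrix is upper triangular; its diagonal is (1, 1, 1, 1, 1)
for a triangular matrix the eigenvalues are the diagonal entries, with algebraic multiplicity their repetition count


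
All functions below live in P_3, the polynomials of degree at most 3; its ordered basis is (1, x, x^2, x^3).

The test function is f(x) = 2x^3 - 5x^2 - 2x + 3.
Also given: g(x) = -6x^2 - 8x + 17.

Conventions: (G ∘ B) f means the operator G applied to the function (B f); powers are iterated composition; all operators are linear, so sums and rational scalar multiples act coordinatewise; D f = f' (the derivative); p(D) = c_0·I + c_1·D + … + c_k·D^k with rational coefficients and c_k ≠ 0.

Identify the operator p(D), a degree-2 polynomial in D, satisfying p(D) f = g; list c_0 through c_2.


D^0 f = 2x^3 - 5x^2 - 2x + 3
D^1 f = 6x^2 - 10x - 2
D^2 f = 12x - 10
matching coefficients of g against c_0 f + c_1 Df + … from the top degree down determines the c_i
solution: c_0 = 0, c_1 = -1, c_2 = -3/2

c_0 = 0, c_1 = -1, c_2 = -3/2


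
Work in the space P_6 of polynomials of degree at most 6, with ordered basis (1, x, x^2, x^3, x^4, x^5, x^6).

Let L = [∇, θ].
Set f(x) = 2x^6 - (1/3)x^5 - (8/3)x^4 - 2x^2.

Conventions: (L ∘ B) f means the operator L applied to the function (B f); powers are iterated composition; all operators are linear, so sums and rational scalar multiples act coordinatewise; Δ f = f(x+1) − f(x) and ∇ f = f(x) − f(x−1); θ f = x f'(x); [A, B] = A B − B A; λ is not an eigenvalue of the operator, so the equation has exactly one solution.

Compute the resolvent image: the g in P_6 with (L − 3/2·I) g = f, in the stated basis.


write g with unknown coordinates in the stated basis and equate coefficients in (L − 3/2·I) g = f
solving from the highest basis element down gives g = -(4/3)x^6 - (46/9)x^5 + (308/27)x^4 + (3664/81)x^3 - (3916/81)x^2 - (27376/243)x + 27484/729
check: L g = -8x^5 + (130/9)x^4 + (1832/27)x^3 - (2012/27)x^2 - (13688/81)x + 13742/243
so L g − 3/2·g = 2x^6 - (1/3)x^5 - (8/3)x^4 - 2x^2 = f ✓

g(x) = -(4/3)x^6 - (46/9)x^5 + (308/27)x^4 + (3664/81)x^3 - (3916/81)x^2 - (27376/243)x + 27484/729


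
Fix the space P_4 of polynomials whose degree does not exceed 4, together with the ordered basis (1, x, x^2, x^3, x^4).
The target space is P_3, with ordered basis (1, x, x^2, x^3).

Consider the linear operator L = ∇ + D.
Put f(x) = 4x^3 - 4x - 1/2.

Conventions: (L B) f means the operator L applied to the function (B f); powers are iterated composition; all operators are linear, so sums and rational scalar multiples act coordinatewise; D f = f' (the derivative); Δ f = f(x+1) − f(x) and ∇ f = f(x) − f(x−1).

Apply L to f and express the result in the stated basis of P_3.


g(x) = 24x^2 - 12x - 4

∇ f = 12x^2 - 12x
D f = 12x^2 - 4
(∇ + D) f = 24x^2 - 12x - 4


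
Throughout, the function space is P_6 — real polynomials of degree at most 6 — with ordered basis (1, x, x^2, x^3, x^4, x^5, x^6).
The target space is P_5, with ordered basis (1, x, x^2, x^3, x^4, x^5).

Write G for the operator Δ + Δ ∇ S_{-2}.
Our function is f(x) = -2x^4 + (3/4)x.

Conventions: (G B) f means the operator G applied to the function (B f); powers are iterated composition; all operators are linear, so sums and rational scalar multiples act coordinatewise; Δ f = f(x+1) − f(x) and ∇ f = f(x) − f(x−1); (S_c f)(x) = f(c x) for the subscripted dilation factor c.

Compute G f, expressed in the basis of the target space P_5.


g(x) = -8x^3 - 396x^2 - 8x - 261/4

Δ f = -8x^3 - 12x^2 - 8x - 5/4
S_{-2} f = -32x^4 - (3/2)x
∇ S_{-2} f = -128x^3 + 192x^2 - 128x + 61/2
Δ (∇ S_{-2}) f = -384x^2 - 64
(Δ + Δ ∇ S_{-2}) f = -8x^3 - 396x^2 - 8x - 261/4


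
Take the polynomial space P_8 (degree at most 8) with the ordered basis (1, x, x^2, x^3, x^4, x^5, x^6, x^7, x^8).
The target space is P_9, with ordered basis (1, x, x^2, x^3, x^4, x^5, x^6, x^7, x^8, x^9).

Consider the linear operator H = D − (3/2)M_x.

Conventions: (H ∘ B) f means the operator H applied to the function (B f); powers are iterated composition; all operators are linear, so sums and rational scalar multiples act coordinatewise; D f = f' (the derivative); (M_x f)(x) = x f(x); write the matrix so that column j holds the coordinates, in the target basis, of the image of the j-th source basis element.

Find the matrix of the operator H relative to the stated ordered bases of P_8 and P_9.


image of 1: -(3/2)x
image of x: -(3/2)x^2 + 1
image of x^2: -(3/2)x^3 + 2x
image of x^3: -(3/2)x^4 + 3x^2
image of x^4: -(3/2)x^5 + 4x^3
image of x^5: -(3/2)x^6 + 5x^4
image of x^6: -(3/2)x^7 + 6x^5
image of x^7: -(3/2)x^8 + 7x^6
image of x^8: -(3/2)x^9 + 8x^7
each image's coordinates form column j of the matrix

the matrix is [[0, 1, 0, 0, 0, 0, 0, 0, 0]; [-3/2, 0, 2, 0, 0, 0, 0, 0, 0]; [0, -3/2, 0, 3, 0, 0, 0, 0, 0]; [0, 0, -3/2, 0, 4, 0, 0, 0, 0]; [0, 0, 0, -3/2, 0, 5, 0, 0, 0]; [0, 0, 0, 0, -3/2, 0, 6, 0, 0]; [0, 0, 0, 0, 0, -3/2, 0, 7, 0]; [0, 0, 0, 0, 0, 0, -3/2, 0, 8]; [0, 0, 0, 0, 0, 0, 0, -3/2, 0]; [0, 0, 0, 0, 0, 0, 0, 0, -3/2]] (rows listed top to bottom)


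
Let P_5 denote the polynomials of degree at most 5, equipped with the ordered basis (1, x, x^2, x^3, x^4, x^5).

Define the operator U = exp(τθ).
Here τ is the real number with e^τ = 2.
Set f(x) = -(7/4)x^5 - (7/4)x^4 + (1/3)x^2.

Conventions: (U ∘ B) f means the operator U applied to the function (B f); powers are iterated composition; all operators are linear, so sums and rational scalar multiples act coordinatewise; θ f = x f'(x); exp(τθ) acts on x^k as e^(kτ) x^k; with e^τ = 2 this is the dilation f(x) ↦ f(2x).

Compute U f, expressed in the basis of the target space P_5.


exp(τθ) x^k = e^(kτ) x^k; with e^τ = 2 this sends x^k to 2^k x^k
x^2 ↦ 4 x^2
x^4 ↦ 16 x^4
x^5 ↦ 32 x^5
applying this coordinatewise to f: exp(τθ) f = -56x^5 - 28x^4 + (4/3)x^2

g(x) = -56x^5 - 28x^4 + (4/3)x^2


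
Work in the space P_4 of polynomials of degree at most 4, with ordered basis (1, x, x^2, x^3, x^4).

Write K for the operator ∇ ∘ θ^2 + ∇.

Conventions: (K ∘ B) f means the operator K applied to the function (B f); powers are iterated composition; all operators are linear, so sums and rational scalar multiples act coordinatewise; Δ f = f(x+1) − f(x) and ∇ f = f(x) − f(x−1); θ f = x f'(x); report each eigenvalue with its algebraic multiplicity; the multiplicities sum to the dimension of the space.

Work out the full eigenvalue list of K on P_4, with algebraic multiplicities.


λ = 0 (multiplicity 5)

image of 1: 0
image of x: 2
image of x^2: 10x - 5
image of x^3: 30x^2 - 30x + 10
image of x^4: 68x^3 - 102x^2 + 68x - 17
the matrix is upper triangular; its diagonal is (0, 0, 0, 0, 0)
for a triangular matrix the eigenvalues are the diagonal entries, with algebraic multiplicity their repetition count


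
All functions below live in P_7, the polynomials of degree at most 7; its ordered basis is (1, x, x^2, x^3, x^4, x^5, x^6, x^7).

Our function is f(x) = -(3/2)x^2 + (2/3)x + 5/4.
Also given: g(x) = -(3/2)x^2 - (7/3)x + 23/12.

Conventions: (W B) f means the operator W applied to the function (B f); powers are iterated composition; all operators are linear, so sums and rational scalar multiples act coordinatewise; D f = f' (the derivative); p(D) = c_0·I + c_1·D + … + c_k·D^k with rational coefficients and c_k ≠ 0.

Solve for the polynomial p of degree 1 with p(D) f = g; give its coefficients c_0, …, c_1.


c_0 = 1, c_1 = 1

D^0 f = -(3/2)x^2 + (2/3)x + 5/4
D^1 f = -3x + 2/3
matching coefficients of g against c_0 f + c_1 Df + … from the top degree down determines the c_i
solution: c_0 = 1, c_1 = 1


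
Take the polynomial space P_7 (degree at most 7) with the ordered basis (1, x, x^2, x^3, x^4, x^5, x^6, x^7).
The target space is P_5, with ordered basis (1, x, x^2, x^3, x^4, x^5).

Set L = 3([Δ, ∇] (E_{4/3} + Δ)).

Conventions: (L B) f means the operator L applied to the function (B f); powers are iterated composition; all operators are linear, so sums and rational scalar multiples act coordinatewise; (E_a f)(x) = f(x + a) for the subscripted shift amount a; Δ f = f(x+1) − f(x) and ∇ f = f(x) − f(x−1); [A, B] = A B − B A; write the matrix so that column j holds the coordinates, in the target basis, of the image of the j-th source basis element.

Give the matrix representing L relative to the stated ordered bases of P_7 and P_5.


image of 1: 0
image of x: 0
image of x^2: 0
image of x^3: 0
image of x^4: 0
image of x^5: 0
image of x^6: 0
image of x^7: 0
each image's coordinates form column j of the matrix

the matrix is [[0, 0, 0, 0, 0, 0, 0, 0]; [0, 0, 0, 0, 0, 0, 0, 0]; [0, 0, 0, 0, 0, 0, 0, 0]; [0, 0, 0, 0, 0, 0, 0, 0]; [0, 0, 0, 0, 0, 0, 0, 0]; [0, 0, 0, 0, 0, 0, 0, 0]] (rows listed top to bottom)


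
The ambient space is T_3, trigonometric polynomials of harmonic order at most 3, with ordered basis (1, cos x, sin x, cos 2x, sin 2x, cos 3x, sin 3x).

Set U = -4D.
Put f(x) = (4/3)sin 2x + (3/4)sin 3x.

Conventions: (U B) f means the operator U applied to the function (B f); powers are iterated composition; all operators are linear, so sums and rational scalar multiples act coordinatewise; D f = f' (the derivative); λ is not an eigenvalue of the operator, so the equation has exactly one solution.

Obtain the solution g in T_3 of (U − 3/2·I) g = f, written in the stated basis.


write g with unknown coordinates in the stated basis and equate coefficients in (U − 3/2·I) g = f
solving from the highest basis element down gives g = (128/795)cos 2x - (8/265)sin 2x + (4/65)cos 3x - (1/130)sin 3x
check: U g = (64/265)cos 2x + (1024/795)sin 2x + (6/65)cos 3x + (48/65)sin 3x
so U g − 3/2·g = (4/3)sin 2x + (3/4)sin 3x = f ✓

g(x) = (128/795)cos 2x - (8/265)sin 2x + (4/65)cos 3x - (1/130)sin 3x


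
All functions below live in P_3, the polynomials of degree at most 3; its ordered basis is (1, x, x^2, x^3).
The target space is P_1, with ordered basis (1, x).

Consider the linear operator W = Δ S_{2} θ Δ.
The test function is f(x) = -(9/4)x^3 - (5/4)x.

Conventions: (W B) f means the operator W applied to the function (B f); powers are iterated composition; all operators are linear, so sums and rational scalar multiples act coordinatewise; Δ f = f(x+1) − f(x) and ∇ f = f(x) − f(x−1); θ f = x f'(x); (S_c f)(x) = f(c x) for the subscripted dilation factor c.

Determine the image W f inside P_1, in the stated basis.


the image equals g(x) = -108x - 135/2

Δ f = -(27/4)x^2 - (27/4)x - 7/2
θ Δ f = -(27/2)x^2 - (27/4)x
S_{2} θ Δ f = -54x^2 - (27/2)x
Δ S_{2} θ Δ f = -108x - 135/2


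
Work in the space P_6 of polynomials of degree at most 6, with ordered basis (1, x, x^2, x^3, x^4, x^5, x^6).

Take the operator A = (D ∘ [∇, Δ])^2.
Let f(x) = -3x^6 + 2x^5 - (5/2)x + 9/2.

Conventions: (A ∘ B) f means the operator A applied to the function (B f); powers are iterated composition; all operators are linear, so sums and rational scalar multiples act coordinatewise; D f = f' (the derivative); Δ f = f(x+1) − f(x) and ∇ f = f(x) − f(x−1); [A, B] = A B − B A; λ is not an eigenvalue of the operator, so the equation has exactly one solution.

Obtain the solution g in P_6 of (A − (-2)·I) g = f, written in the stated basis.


the result is g(x) = -(3/2)x^6 + x^5 - (5/4)x + 9/4

write g with unknown coordinates in the stated basis and equate coefficients in (A − (-2)·I) g = f
solving from the highest basis element down gives g = -(3/2)x^6 + x^5 - (5/4)x + 9/4
check: A g = 0
so A g − (-2)·g = -3x^6 + 2x^5 - (5/2)x + 9/2 = f ✓


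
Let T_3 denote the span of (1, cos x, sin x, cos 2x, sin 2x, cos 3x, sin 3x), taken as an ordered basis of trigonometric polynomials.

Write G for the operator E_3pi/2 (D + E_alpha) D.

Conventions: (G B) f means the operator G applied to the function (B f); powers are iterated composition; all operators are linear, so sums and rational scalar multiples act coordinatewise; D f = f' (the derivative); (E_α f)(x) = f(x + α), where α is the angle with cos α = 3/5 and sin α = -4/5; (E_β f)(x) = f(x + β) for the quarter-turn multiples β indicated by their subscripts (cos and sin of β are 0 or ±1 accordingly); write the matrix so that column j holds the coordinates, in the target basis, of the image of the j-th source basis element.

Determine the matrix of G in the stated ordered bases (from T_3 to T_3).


the matrix is [[0, 0, 0, 0, 0, 0, 0]; [0, 3/5, 1/5, 0, 0, 0, 0]; [0, -1/5, 3/5, 0, 0, 0, 0]; [0, 0, 0, 52/25, 14/25, 0, 0]; [0, 0, 0, -14/25, 52/25, 0, 0]; [0, 0, 0, 0, 0, 351/125, -993/125]; [0, 0, 0, 0, 0, 993/125, 351/125]] (rows listed top to bottom)

image of 1: 0
image of cos x: (3/5)cos x - (1/5)sin x
image of sin x: (1/5)cos x + (3/5)sin x
image of cos 2x: (52/25)cos 2x - (14/25)sin 2x
image of sin 2x: (14/25)cos 2x + (52/25)sin 2x
image of cos 3x: (351/125)cos 3x + (993/125)sin 3x
image of sin 3x: -(993/125)cos 3x + (351/125)sin 3x
each image's coordinates form column j of the matrix


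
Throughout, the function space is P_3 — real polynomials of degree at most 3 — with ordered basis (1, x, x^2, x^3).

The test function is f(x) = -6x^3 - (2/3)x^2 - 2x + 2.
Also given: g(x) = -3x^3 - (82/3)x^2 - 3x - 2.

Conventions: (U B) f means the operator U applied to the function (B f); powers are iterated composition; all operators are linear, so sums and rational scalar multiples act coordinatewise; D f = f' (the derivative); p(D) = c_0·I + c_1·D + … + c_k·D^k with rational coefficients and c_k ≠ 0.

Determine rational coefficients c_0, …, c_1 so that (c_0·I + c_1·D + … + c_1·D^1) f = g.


c_0 = 1/2, c_1 = 3/2

D^0 f = -6x^3 - (2/3)x^2 - 2x + 2
D^1 f = -18x^2 - (4/3)x - 2
matching coefficients of g against c_0 f + c_1 Df + … from the top degree down determines the c_i
solution: c_0 = 1/2, c_1 = 3/2


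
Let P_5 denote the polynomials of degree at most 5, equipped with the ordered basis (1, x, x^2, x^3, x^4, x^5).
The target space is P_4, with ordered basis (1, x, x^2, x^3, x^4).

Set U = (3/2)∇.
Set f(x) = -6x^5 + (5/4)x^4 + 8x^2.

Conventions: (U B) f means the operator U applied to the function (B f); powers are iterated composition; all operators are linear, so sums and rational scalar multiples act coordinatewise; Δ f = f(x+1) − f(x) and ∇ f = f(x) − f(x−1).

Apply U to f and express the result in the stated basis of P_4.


∇ f = -30x^4 + 65x^3 - (135/2)x^2 + 51x - 61/4
((3/2)∇) f = -45x^4 + (195/2)x^3 - (405/4)x^2 + (153/2)x - 183/8

the image equals g(x) = -45x^4 + (195/2)x^3 - (405/4)x^2 + (153/2)x - 183/8


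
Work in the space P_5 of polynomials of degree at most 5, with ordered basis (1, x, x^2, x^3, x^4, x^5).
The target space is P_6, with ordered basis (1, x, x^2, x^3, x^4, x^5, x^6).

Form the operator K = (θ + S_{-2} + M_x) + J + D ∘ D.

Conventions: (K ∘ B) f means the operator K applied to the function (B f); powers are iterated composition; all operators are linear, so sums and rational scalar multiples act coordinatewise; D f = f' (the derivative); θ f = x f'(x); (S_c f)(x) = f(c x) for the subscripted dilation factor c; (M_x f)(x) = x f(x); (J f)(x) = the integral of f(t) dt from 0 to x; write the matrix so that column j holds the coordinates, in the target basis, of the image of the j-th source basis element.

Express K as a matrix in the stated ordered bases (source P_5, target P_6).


image of 1: 2x + 1
image of x: (3/2)x^2 - x
image of x^2: (4/3)x^3 + 6x^2 + 2
image of x^3: (5/4)x^4 - 5x^3 + 6x
image of x^4: (6/5)x^5 + 20x^4 + 12x^2
image of x^5: (7/6)x^6 - 27x^5 + 20x^3
each image's coordinates form column j of the matrix

the matrix is [[1, 0, 2, 0, 0, 0]; [2, -1, 0, 6, 0, 0]; [0, 3/2, 6, 0, 12, 0]; [0, 0, 4/3, -5, 0, 20]; [0, 0, 0, 5/4, 20, 0]; [0, 0, 0, 0, 6/5, -27]; [0, 0, 0, 0, 0, 7/6]] (rows listed top to bottom)


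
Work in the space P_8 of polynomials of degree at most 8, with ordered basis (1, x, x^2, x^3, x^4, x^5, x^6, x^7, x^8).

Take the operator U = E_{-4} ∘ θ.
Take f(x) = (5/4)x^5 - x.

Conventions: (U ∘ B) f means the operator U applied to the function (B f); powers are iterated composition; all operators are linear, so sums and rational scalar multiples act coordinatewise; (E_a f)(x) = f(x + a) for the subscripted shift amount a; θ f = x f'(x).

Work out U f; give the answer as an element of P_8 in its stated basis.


θ f = (25/4)x^5 - x
E_{-4} θ f = (25/4)x^5 - 125x^4 + 1000x^3 - 4000x^2 + 7999x - 6396

the result is g(x) = (25/4)x^5 - 125x^4 + 1000x^3 - 4000x^2 + 7999x - 6396


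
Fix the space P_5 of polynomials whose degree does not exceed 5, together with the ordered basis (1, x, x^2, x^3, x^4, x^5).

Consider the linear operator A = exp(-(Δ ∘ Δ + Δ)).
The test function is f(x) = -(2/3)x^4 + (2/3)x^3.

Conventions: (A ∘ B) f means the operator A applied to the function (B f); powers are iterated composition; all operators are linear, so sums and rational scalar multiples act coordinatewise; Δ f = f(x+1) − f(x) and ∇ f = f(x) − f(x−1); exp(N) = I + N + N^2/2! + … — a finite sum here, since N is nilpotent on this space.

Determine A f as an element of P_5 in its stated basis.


order-1 term: (8/3)x^3 + 10x^2 + (38/3)x + 16/3
order-2 term: -4x^2 - 22x - 92/3
order-3 term: (8/3)x + 34/3
order-4 term: -2/3
the series for exp(-(Δ ∘ Δ + Δ)) f terminates at order 4
exp(-(Δ ∘ Δ + Δ)) f = -(2/3)x^4 + (10/3)x^3 + 6x^2 - (20/3)x - 44/3

g(x) = -(2/3)x^4 + (10/3)x^3 + 6x^2 - (20/3)x - 44/3
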